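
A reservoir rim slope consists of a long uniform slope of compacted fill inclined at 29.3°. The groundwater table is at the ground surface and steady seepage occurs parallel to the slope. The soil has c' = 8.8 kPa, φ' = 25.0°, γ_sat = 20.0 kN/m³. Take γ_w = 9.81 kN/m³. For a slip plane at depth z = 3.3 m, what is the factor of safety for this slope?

With seepage parallel to the slope and the water table at the surface, the effective normal stress on the slip plane uses the buoyant unit weight γ' = γ_sat − γ_w while the driving shear stress uses γ_sat:
FS = [c' + γ' z cos²β tanφ'] / [γ_sat z sinβ cosβ]
γ' = 20.0 − 9.81 = 10.19 kN/m³
Numerator = 8.8 + 10.19·3.3·cos²29.3°·tan25.0° = 8.8 + 10.19·3.3·0.7605·0.4663 = 20.725 kPa
Denominator = 20.0·3.3·sin29.3°·cos29.3° = 20.0·3.3·0.4894·0.8721 = 28.167 kPa
FS = 20.725 / 28.167 = 0.736

FS = 0.74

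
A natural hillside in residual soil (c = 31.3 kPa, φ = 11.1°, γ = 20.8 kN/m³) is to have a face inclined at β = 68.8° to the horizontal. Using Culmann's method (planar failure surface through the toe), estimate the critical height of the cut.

H_c = 11.83 m

Culmann's analysis gives the critical failure plane at α_cr = (β + φ)/2 = (68.8 + 11.1)/2 = 39.9°, and the critical height
H_c = (4c/γ) · sinβ cosφ / [1 − cos(β − φ)]
    = (4·31.3/20.8) · sin68.8°·cos11.1° / [1 − cos(57.7°)]
    = 6.019 · 0.9323·0.9813 / [1 − 0.5344]
    = 6.019 · 0.9149 / 0.4656
    = 11.83 m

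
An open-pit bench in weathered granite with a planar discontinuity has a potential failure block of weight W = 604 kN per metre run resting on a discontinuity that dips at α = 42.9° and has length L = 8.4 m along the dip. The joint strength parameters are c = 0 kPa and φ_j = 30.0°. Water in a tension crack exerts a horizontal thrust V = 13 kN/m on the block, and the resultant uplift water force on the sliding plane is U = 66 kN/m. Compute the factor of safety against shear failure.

FS = 0.50

Resolving the block weight along and normal to the plane and applying the Mohr–Coulomb strength on the joint:
N' = W cosα − U − V sinα = 604·cos42.9° − 66 − 13·sin42.9° = 367.6 kN/m
Driving force T = W sinα + V cosα = 604·sin42.9° + 13·cos42.9° = 420.7 kN/m
Resisting force R = c·L + N'·tanφ_j = 0·8.4 + 367.6·tan30.0° = 0.0 + 212.2 = 212.2 kN/m
FS = R / T = 212.2 / 420.7 = 0.505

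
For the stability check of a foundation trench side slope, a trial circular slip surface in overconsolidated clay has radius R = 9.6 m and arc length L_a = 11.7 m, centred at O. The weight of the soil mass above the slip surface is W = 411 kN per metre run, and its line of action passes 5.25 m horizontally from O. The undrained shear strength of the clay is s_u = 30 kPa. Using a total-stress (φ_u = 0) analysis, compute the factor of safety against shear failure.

Taking moments about the centre O, the resisting moment is provided by the undrained shear strength acting along the arc:
M_R = s_u·L_a·R = 30·11.70·9.6 = 3369.6 kN·m/m
M_D = W·d = 411·5.25 = 2157.8 kN·m/m
FS = M_R / M_D = 3369.6 / 2157.8 = 1.562

FS = 1.56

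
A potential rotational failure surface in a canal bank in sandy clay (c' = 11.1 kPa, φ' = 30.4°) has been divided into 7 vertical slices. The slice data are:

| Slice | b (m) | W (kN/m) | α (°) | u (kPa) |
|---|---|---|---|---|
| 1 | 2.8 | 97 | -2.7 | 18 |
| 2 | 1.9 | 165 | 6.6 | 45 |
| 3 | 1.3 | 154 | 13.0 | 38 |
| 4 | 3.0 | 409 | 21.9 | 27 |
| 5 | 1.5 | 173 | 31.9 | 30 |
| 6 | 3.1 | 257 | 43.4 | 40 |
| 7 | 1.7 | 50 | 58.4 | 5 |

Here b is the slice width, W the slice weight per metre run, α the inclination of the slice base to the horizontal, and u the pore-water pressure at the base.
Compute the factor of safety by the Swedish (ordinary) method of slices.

FS = 1.13

Ordinary method of slices: FS = Σ[c'·Δl_i + (W_i cosα_i − u_i·Δl_i)·tanφ'] / Σ W_i sinα_i, with Δl_i = b_i / cosα_i.
Slice 1: Δl = 2.8/cos(-2.7°) = 2.803 m; N'_1 = 97·cos(-2.7°) − 18·2.803 = 46.4; c'Δl = 31.11; W sinα = -4.6
Slice 2: Δl = 1.9/cos6.6° = 1.913 m; N'_2 = 165·cos6.6° − 45·1.913 = 77.8; c'Δl = 21.23; W sinα = 19.0
Slice 3: Δl = 1.3/cos13.0° = 1.334 m; N'_3 = 154·cos13.0° − 38·1.334 = 99.4; c'Δl = 14.81; W sinα = 34.6
Slice 4: Δl = 3.0/cos21.9° = 3.233 m; N'_4 = 409·cos21.9° − 27·3.233 = 292.2; c'Δl = 35.89; W sinα = 152.6
Slice 5: Δl = 1.5/cos31.9° = 1.767 m; N'_5 = 173·cos31.9° − 30·1.767 = 93.9; c'Δl = 19.61; W sinα = 91.4
Slice 6: Δl = 3.1/cos43.4° = 4.267 m; N'_6 = 257·cos43.4° − 40·4.267 = 16.1; c'Δl = 47.36; W sinα = 176.6
Slice 7: Δl = 1.7/cos58.4° = 3.244 m; N'_7 = 50·cos58.4° − 5·3.244 = 10.0; c'Δl = 36.01; W sinα = 42.6
Σc'Δl = 206.0 kN/m; ΣN' = 635.7 kN/m; ΣW sinα = 512.2 kN/m
Resisting = 206.0 + 635.7·tan30.4° = 206.0 + 373.0 = 579.0 kN/m
FS = 579.0 / 512.2 = 1.130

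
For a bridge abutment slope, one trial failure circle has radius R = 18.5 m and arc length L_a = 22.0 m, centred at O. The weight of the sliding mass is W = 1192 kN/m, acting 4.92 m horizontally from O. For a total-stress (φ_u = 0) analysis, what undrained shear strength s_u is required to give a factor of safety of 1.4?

s_u = 20.2 kPa

FS = s_u·L_a·R / (W·d), so s_u = FS·W·d / (L_a·R).
s_u = 1.4·1192·4.92 / (22.00·18.5) = 8210.5 / 407.00 = 20.17 kPa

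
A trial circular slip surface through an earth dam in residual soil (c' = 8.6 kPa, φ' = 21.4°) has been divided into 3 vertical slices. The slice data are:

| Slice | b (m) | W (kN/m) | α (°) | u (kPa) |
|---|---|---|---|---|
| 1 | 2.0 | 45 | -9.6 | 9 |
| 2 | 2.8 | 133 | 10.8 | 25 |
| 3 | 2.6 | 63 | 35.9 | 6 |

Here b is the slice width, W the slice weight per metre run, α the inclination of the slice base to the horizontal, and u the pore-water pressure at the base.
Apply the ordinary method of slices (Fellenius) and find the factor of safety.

FS = 2.13

Ordinary method of slices: FS = Σ[c'·Δl_i + (W_i cosα_i − u_i·Δl_i)·tanφ'] / Σ W_i sinα_i, with Δl_i = b_i / cosα_i.
Slice 1: Δl = 2.0/cos(-9.6°) = 2.028 m; N'_1 = 45·cos(-9.6°) − 9·2.028 = 26.1; c'Δl = 17.44; W sinα = -7.5
Slice 2: Δl = 2.8/cos10.8° = 2.850 m; N'_2 = 133·cos10.8° − 25·2.850 = 59.4; c'Δl = 24.51; W sinα = 24.9
Slice 3: Δl = 2.6/cos35.9° = 3.210 m; N'_3 = 63·cos35.9° − 6·3.210 = 31.8; c'Δl = 27.60; W sinα = 36.9
Σc'Δl = 69.6 kN/m; ΣN' = 117.3 kN/m; ΣW sinα = 54.4 kN/m
Resisting = 69.6 + 117.3·tan21.4° = 69.6 + 46.0 = 115.5 kN/m
FS = 115.5 / 54.4 = 2.125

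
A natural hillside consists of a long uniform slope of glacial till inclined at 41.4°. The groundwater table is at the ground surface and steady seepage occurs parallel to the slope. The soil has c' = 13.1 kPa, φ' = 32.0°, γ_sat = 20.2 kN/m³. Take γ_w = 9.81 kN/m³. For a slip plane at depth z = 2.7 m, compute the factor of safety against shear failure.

FS = 0.85

With seepage parallel to the slope and the water table at the surface, the effective normal stress on the slip plane uses the buoyant unit weight γ' = γ_sat − γ_w while the driving shear stress uses γ_sat:
FS = [c' + γ' z cos²β tanφ'] / [γ_sat z sinβ cosβ]
γ' = 20.2 − 9.81 = 10.39 kN/m³
Numerator = 13.1 + 10.39·2.7·cos²41.4°·tan32.0° = 13.1 + 10.39·2.7·0.5627·0.6249 = 22.963 kPa
Denominator = 20.2·2.7·sin41.4°·cos41.4° = 20.2·2.7·0.6613·0.7501 = 27.055 kPa
FS = 22.963 / 27.055 = 0.849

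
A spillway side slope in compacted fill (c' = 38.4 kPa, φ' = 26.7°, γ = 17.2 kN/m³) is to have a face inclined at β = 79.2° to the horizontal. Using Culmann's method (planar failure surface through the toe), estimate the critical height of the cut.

H_c = 20.03 m

Culmann's analysis gives the critical failure plane at α_cr = (β + φ')/2 = (79.2 + 26.7)/2 = 53.0°, and the critical height
H_c = (4c'/γ) · sinβ cosφ' / [1 − cos(β − φ')]
    = (4·38.4/17.2) · sin79.2°·cos26.7° / [1 − cos(52.5°)]
    = 8.930 · 0.9823·0.8934 / [1 − 0.6088]
    = 8.930 · 0.8775 / 0.3912
    = 20.03 m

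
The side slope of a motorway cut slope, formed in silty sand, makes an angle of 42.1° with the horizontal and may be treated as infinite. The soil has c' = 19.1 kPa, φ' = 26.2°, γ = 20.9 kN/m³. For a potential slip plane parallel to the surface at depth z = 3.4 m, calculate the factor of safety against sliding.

For an infinite slope with a slip plane parallel to the surface (no pore pressure): FS = [c' + γz cos²β tanφ'] / [γz sinβ cosβ].
γz = 20.9·3.4 = 71.06 kN/m²
Numerator = 19.1 + 71.06·cos²42.1°·tan26.2° = 19.1 + 71.06·0.5505·0.4921 = 38.350 kPa
Denominator = 71.06·sin42.1°·cos42.1° = 71.06·0.6704·0.7420 = 35.348 kPa
FS = 38.350 / 35.348 = 1.085

FS = 1.08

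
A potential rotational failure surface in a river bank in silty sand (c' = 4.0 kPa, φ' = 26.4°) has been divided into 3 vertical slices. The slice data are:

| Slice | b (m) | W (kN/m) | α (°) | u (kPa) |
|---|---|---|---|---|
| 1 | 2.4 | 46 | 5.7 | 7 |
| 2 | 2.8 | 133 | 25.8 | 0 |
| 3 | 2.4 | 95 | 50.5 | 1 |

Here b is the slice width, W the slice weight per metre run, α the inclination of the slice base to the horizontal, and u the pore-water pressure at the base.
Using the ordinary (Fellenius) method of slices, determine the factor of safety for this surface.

FS = 1.02

Ordinary method of slices: FS = Σ[c'·Δl_i + (W_i cosα_i − u_i·Δl_i)·tanφ'] / Σ W_i sinα_i, with Δl_i = b_i / cosα_i.
Slice 1: Δl = 2.4/cos5.7° = 2.412 m; N'_1 = 46·cos5.7° − 7·2.412 = 28.9; c'Δl = 9.65; W sinα = 4.6
Slice 2: Δl = 2.8/cos25.8° = 3.110 m; N'_2 = 133·cos25.8° − 0·3.110 = 119.7; c'Δl = 12.44; W sinα = 57.9
Slice 3: Δl = 2.4/cos50.5° = 3.773 m; N'_3 = 95·cos50.5° − 1·3.773 = 56.7; c'Δl = 15.09; W sinα = 73.3
Σc'Δl = 37.2 kN/m; ΣN' = 205.3 kN/m; ΣW sinα = 135.8 kN/m
Resisting = 37.2 + 205.3·tan26.4° = 37.2 + 101.9 = 139.1 kN/m
FS = 139.1 / 135.8 = 1.025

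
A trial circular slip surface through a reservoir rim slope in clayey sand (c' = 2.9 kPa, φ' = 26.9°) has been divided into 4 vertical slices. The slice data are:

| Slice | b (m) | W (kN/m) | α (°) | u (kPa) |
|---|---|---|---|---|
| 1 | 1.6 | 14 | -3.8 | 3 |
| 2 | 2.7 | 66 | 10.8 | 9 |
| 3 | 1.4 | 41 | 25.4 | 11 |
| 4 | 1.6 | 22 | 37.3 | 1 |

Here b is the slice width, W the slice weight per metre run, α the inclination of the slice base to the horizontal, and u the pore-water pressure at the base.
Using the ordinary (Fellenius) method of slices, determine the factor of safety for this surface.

FS = 1.56

Ordinary method of slices: FS = Σ[c'·Δl_i + (W_i cosα_i − u_i·Δl_i)·tanφ'] / Σ W_i sinα_i, with Δl_i = b_i / cosα_i.
Slice 1: Δl = 1.6/cos(-3.8°) = 1.604 m; N'_1 = 14·cos(-3.8°) − 3·1.604 = 9.2; c'Δl = 4.65; W sinα = -0.9
Slice 2: Δl = 2.7/cos10.8° = 2.749 m; N'_2 = 66·cos10.8° − 9·2.749 = 40.1; c'Δl = 7.97; W sinα = 12.4
Slice 3: Δl = 1.4/cos25.4° = 1.550 m; N'_3 = 41·cos25.4° − 11·1.550 = 20.0; c'Δl = 4.49; W sinα = 17.6
Slice 4: Δl = 1.6/cos37.3° = 2.011 m; N'_4 = 22·cos37.3° − 1·2.011 = 15.5; c'Δl = 5.83; W sinα = 13.3
Σc'Δl = 22.9 kN/m; ΣN' = 84.7 kN/m; ΣW sinα = 42.4 kN/m
Resisting = 22.9 + 84.7·tan26.9° = 22.9 + 43.0 = 65.9 kN/m
FS = 65.9 / 42.4 = 1.557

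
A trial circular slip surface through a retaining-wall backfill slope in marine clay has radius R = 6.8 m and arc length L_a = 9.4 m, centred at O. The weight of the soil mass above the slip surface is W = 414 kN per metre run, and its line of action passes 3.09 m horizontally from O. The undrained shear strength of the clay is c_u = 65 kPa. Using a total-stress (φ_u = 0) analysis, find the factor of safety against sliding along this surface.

FS = 3.25

Taking moments about the centre O, the resisting moment is provided by the undrained shear strength acting along the arc:
M_R = c_u·L_a·R = 65·9.40·6.8 = 4154.8 kN·m/m
M_D = W·d = 414·3.09 = 1279.3 kN·m/m
FS = M_R / M_D = 4154.8 / 1279.3 = 3.248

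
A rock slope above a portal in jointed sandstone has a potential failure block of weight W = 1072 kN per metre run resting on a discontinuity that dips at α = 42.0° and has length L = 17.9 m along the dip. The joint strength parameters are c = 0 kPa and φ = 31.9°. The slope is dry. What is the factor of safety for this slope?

Resolving the block weight along and normal to the plane and applying the Mohr–Coulomb strength on the joint:
N' = W cosα = 1072·cos42.0° = 796.7 kN/m
Driving force T = W sinα = 1072·sin42.0° = 717.3 kN/m
Resisting force R = c·L + N'·tanφ = 0·17.9 + 796.7·tan31.9° = 0.0 + 495.9 = 495.9 kN/m
FS = R / T = 495.9 / 717.3 = 0.691

FS = 0.69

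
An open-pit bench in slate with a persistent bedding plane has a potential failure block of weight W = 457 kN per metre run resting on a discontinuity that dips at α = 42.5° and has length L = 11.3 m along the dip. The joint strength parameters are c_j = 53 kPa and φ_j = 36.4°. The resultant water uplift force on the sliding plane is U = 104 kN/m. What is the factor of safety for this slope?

Resolving the block weight along and normal to the plane and applying the Mohr–Coulomb strength on the joint:
N' = W cosα − U = 457·cos42.5° − 104 = 232.9 kN/m
Driving force T = W sinα = 457·sin42.5° = 308.7 kN/m
Resisting force R = c_j·L + N'·tanφ_j = 53·11.3 + 232.9·tan36.4° = 598.9 + 171.7 = 770.6 kN/m
FS = R / T = 770.6 / 308.7 = 2.496

FS = 2.50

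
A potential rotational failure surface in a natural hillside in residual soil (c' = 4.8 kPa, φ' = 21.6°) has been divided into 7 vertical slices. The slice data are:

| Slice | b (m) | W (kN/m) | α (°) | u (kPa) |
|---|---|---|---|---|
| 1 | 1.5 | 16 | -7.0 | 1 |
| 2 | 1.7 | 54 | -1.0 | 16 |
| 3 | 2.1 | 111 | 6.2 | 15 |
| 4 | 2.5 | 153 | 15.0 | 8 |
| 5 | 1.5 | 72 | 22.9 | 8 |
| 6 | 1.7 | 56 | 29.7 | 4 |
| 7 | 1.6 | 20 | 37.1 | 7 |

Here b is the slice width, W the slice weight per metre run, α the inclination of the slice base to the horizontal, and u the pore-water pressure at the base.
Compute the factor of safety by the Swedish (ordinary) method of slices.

Ordinary method of slices: FS = Σ[c'·Δl_i + (W_i cosα_i − u_i·Δl_i)·tanφ'] / Σ W_i sinα_i, with Δl_i = b_i / cosα_i.
Slice 1: Δl = 1.5/cos(-7.0°) = 1.511 m; N'_1 = 16·cos(-7.0°) − 1·1.511 = 14.4; c'Δl = 7.25; W sinα = -1.9
Slice 2: Δl = 1.7/cos(-1.0°) = 1.700 m; N'_2 = 54·cos(-1.0°) − 16·1.700 = 26.8; c'Δl = 8.16; W sinα = -0.9
Slice 3: Δl = 2.1/cos6.2° = 2.112 m; N'_3 = 111·cos6.2° − 15·2.112 = 78.7; c'Δl = 10.14; W sinα = 12.0
Slice 4: Δl = 2.5/cos15.0° = 2.588 m; N'_4 = 153·cos15.0° − 8·2.588 = 127.1; c'Δl = 12.42; W sinα = 39.6
Slice 5: Δl = 1.5/cos22.9° = 1.628 m; N'_5 = 72·cos22.9° − 8·1.628 = 53.3; c'Δl = 7.82; W sinα = 28.0
Slice 6: Δl = 1.7/cos29.7° = 1.957 m; N'_6 = 56·cos29.7° − 4·1.957 = 40.8; c'Δl = 9.39; W sinα = 27.7
Slice 7: Δl = 1.6/cos37.1° = 2.006 m; N'_7 = 20·cos37.1° − 7·2.006 = 1.9; c'Δl = 9.63; W sinα = 12.1
Σc'Δl = 64.8 kN/m; ΣN' = 342.9 kN/m; ΣW sinα = 116.5 kN/m
Resisting = 64.8 + 342.9·tan21.6° = 64.8 + 135.8 = 200.6 kN/m
FS = 200.6 / 116.5 = 1.721

FS = 1.72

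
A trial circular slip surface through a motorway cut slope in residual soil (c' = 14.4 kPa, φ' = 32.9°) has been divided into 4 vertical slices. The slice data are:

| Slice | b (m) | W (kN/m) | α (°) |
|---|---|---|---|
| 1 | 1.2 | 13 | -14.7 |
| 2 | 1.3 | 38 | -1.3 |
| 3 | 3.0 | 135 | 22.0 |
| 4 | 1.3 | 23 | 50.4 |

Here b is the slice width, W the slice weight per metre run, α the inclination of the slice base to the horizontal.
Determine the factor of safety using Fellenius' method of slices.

FS = 3.68

Ordinary method of slices: FS = Σ[c'·Δl_i + (W_i cosα_i)·tanφ'] / Σ W_i sinα_i, with Δl_i = b_i / cosα_i.
Slice 1: Δl = 1.2/cos(-14.7°) = 1.241 m; N'_1 = 13·cos(-14.7°) = 12.6; c'Δl = 17.86; W sinα = -3.3
Slice 2: Δl = 1.3/cos(-1.3°) = 1.300 m; N'_2 = 38·cos(-1.3°) = 38.0; c'Δl = 18.72; W sinα = -0.9
Slice 3: Δl = 3.0/cos22.0° = 3.236 m; N'_3 = 135·cos22.0° = 125.2; c'Δl = 46.59; W sinα = 50.6
Slice 4: Δl = 1.3/cos50.4° = 2.039 m; N'_4 = 23·cos50.4° = 14.7; c'Δl = 29.37; W sinα = 17.7
Σc'Δl = 112.6 kN/m; ΣN' = 190.4 kN/m; ΣW sinα = 64.1 kN/m
Resisting = 112.6 + 190.4·tan32.9° = 112.6 + 123.2 = 235.7 kN/m
FS = 235.7 / 64.1 = 3.676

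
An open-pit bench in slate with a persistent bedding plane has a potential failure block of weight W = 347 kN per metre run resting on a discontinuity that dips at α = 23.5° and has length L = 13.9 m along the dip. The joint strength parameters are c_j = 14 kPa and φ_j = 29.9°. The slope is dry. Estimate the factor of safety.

Resolving the block weight along and normal to the plane and applying the Mohr–Coulomb strength on the joint:
N' = W cosα = 347·cos23.5° = 318.2 kN/m
Driving force T = W sinα = 347·sin23.5° = 138.4 kN/m
Resisting force R = c_j·L + N'·tanφ_j = 14·13.9 + 318.2·tan29.9° = 194.6 + 183.0 = 377.6 kN/m
FS = R / T = 377.6 / 138.4 = 2.729

FS = 2.73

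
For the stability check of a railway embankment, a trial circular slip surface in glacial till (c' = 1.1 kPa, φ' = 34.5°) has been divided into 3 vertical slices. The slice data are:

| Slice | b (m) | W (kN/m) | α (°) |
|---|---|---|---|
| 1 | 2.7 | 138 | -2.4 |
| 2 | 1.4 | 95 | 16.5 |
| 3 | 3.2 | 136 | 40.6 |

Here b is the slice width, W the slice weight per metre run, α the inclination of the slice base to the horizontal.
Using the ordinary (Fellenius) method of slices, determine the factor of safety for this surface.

Ordinary method of slices: FS = Σ[c'·Δl_i + (W_i cosα_i)·tanφ'] / Σ W_i sinα_i, with Δl_i = b_i / cosα_i.
Slice 1: Δl = 2.7/cos(-2.4°) = 2.702 m; N'_1 = 138·cos(-2.4°) = 137.9; c'Δl = 2.97; W sinα = -5.8
Slice 2: Δl = 1.4/cos16.5° = 1.460 m; N'_2 = 95·cos16.5° = 91.1; c'Δl = 1.61; W sinα = 27.0
Slice 3: Δl = 3.2/cos40.6° = 4.215 m; N'_3 = 136·cos40.6° = 103.3; c'Δl = 4.64; W sinα = 88.5
Σc'Δl = 9.2 kN/m; ΣN' = 332.2 kN/m; ΣW sinα = 109.7 kN/m
Resisting = 9.2 + 332.2·tan34.5° = 9.2 + 228.3 = 237.5 kN/m
FS = 237.5 / 109.7 = 2.165

FS = 2.17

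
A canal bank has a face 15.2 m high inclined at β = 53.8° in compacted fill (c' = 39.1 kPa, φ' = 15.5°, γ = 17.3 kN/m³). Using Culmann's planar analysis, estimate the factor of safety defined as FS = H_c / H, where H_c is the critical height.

H_c = (4c'/γ) · sinβ cosφ' / [1 − cos(β − φ')]
    = (4·39.1/17.3) · sin53.8°·cos15.5° / [1 − cos38.3°]
    = 9.040 · 0.7776 / 0.2152 = 32.66 m
FS = H_c / H = 32.66 / 15.2 = 2.149

FS = 2.15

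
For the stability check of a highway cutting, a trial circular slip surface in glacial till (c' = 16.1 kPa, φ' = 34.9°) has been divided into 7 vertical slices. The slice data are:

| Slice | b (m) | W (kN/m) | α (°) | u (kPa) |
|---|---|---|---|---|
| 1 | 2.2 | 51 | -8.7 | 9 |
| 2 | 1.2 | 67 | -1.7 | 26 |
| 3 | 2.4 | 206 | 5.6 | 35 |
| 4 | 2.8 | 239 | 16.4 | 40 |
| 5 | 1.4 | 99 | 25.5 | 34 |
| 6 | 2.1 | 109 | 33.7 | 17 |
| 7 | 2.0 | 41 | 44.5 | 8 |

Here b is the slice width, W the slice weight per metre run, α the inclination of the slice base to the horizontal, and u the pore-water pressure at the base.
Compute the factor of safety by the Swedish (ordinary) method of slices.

FS = 2.50

Ordinary method of slices: FS = Σ[c'·Δl_i + (W_i cosα_i − u_i·Δl_i)·tanφ'] / Σ W_i sinα_i, with Δl_i = b_i / cosα_i.
Slice 1: Δl = 2.2/cos(-8.7°) = 2.226 m; N'_1 = 51·cos(-8.7°) − 9·2.226 = 30.4; c'Δl = 35.83; W sinα = -7.7
Slice 2: Δl = 1.2/cos(-1.7°) = 1.201 m; N'_2 = 67·cos(-1.7°) − 26·1.201 = 35.8; c'Δl = 19.33; W sinα = -2.0
Slice 3: Δl = 2.4/cos5.6° = 2.412 m; N'_3 = 206·cos5.6° − 35·2.412 = 120.6; c'Δl = 38.83; W sinα = 20.1
Slice 4: Δl = 2.8/cos16.4° = 2.919 m; N'_4 = 239·cos16.4° − 40·2.919 = 112.5; c'Δl = 46.99; W sinα = 67.5
Slice 5: Δl = 1.4/cos25.5° = 1.551 m; N'_5 = 99·cos25.5° − 34·1.551 = 36.6; c'Δl = 24.97; W sinα = 42.6
Slice 6: Δl = 2.1/cos33.7° = 2.524 m; N'_6 = 109·cos33.7° − 17·2.524 = 47.8; c'Δl = 40.64; W sinα = 60.5
Slice 7: Δl = 2.0/cos44.5° = 2.804 m; N'_7 = 41·cos44.5° − 8·2.804 = 6.8; c'Δl = 45.15; W sinα = 28.7
Σc'Δl = 251.7 kN/m; ΣN' = 390.5 kN/m; ΣW sinα = 209.7 kN/m
Resisting = 251.7 + 390.5·tan34.9° = 251.7 + 272.4 = 524.1 kN/m
FS = 524.1 / 209.7 = 2.499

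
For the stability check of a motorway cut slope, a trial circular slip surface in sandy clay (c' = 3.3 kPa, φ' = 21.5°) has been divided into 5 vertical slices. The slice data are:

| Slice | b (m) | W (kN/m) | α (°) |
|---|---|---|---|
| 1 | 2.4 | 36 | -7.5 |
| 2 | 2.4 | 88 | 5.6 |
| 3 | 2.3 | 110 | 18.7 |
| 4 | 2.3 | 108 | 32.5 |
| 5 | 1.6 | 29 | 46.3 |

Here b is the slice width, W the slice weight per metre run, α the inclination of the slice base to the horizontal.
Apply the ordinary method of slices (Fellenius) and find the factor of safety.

FS = 1.47

Ordinary method of slices: FS = Σ[c'·Δl_i + (W_i cosα_i)·tanφ'] / Σ W_i sinα_i, with Δl_i = b_i / cosα_i.
Slice 1: Δl = 2.4/cos(-7.5°) = 2.421 m; N'_1 = 36·cos(-7.5°) = 35.7; c'Δl = 7.99; W sinα = -4.7
Slice 2: Δl = 2.4/cos5.6° = 2.412 m; N'_2 = 88·cos5.6° = 87.6; c'Δl = 7.96; W sinα = 8.6
Slice 3: Δl = 2.3/cos18.7° = 2.428 m; N'_3 = 110·cos18.7° = 104.2; c'Δl = 8.01; W sinα = 35.3
Slice 4: Δl = 2.3/cos32.5° = 2.727 m; N'_4 = 108·cos32.5° = 91.1; c'Δl = 9.00; W sinα = 58.0
Slice 5: Δl = 1.6/cos46.3° = 2.316 m; N'_5 = 29·cos46.3° = 20.0; c'Δl = 7.64; W sinα = 21.0
Σc'Δl = 40.6 kN/m; ΣN' = 338.6 kN/m; ΣW sinα = 118.2 kN/m
Resisting = 40.6 + 338.6·tan21.5° = 40.6 + 133.4 = 174.0 kN/m
FS = 174.0 / 118.2 = 1.472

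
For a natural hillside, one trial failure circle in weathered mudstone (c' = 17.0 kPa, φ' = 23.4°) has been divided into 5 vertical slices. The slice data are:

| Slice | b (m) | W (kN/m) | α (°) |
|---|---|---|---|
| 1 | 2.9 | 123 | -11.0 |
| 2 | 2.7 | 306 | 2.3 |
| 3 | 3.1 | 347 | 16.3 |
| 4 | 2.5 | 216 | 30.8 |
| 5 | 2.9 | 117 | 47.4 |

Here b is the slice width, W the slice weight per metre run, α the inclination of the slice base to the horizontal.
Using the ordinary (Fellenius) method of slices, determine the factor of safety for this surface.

FS = 2.53

Ordinary method of slices: FS = Σ[c'·Δl_i + (W_i cosα_i)·tanφ'] / Σ W_i sinα_i, with Δl_i = b_i / cosα_i.
Slice 1: Δl = 2.9/cos(-11.0°) = 2.954 m; N'_1 = 123·cos(-11.0°) = 120.7; c'Δl = 50.22; W sinα = -23.5
Slice 2: Δl = 2.7/cos2.3° = 2.702 m; N'_2 = 306·cos2.3° = 305.8; c'Δl = 45.94; W sinα = 12.3
Slice 3: Δl = 3.1/cos16.3° = 3.230 m; N'_3 = 347·cos16.3° = 333.1; c'Δl = 54.91; W sinα = 97.4
Slice 4: Δl = 2.5/cos30.8° = 2.910 m; N'_4 = 216·cos30.8° = 185.5; c'Δl = 49.48; W sinα = 110.6
Slice 5: Δl = 2.9/cos47.4° = 4.284 m; N'_5 = 117·cos47.4° = 79.2; c'Δl = 72.83; W sinα = 86.1
Σc'Δl = 273.4 kN/m; ΣN' = 1024.3 kN/m; ΣW sinα = 282.9 kN/m
Resisting = 273.4 + 1024.3·tan23.4° = 273.4 + 443.2 = 716.6 kN/m
FS = 716.6 / 282.9 = 2.533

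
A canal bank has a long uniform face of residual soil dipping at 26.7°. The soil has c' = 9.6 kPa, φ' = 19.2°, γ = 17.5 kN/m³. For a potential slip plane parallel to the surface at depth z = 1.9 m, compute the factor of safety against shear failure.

FS = 1.41

For an infinite slope with a slip plane parallel to the surface (no pore pressure): FS = [c' + γz cos²β tanφ'] / [γz sinβ cosβ].
γz = 17.5·1.9 = 33.25 kN/m²
Numerator = 9.6 + 33.25·cos²26.7°·tan19.2° = 9.6 + 33.25·0.7981·0.3482 = 18.841 kPa
Denominator = 33.25·sin26.7°·cos26.7° = 33.25·0.4493·0.8934 = 13.347 kPa
FS = 18.841 / 13.347 = 1.412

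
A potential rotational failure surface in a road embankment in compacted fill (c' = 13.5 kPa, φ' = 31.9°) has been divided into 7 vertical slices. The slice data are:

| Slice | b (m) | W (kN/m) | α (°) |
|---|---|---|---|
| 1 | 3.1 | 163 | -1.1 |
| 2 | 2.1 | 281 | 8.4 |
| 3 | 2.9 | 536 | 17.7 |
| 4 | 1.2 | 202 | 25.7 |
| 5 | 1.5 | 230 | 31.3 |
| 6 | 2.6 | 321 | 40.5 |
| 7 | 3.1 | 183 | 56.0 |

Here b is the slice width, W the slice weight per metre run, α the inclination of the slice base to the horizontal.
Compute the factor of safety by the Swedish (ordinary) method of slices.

Ordinary method of slices: FS = Σ[c'·Δl_i + (W_i cosα_i)·tanφ'] / Σ W_i sinα_i, with Δl_i = b_i / cosα_i.
Slice 1: Δl = 3.1/cos(-1.1°) = 3.101 m; N'_1 = 163·cos(-1.1°) = 163.0; c'Δl = 41.86; W sinα = -3.1
Slice 2: Δl = 2.1/cos8.4° = 2.123 m; N'_2 = 281·cos8.4° = 278.0; c'Δl = 28.66; W sinα = 41.0
Slice 3: Δl = 2.9/cos17.7° = 3.044 m; N'_3 = 536·cos17.7° = 510.6; c'Δl = 41.10; W sinα = 163.0
Slice 4: Δl = 1.2/cos25.7° = 1.332 m; N'_4 = 202·cos25.7° = 182.0; c'Δl = 17.98; W sinα = 87.6
Slice 5: Δl = 1.5/cos31.3° = 1.755 m; N'_5 = 230·cos31.3° = 196.5; c'Δl = 23.70; W sinα = 119.5
Slice 6: Δl = 2.6/cos40.5° = 3.419 m; N'_6 = 321·cos40.5° = 244.1; c'Δl = 46.16; W sinα = 208.5
Slice 7: Δl = 3.1/cos56.0° = 5.544 m; N'_7 = 183·cos56.0° = 102.3; c'Δl = 74.84; W sinα = 151.7
Σc'Δl = 274.3 kN/m; ΣN' = 1676.5 kN/m; ΣW sinα = 768.2 kN/m
Resisting = 274.3 + 1676.5·tan31.9° = 274.3 + 1043.6 = 1317.8 kN/m
FS = 1317.8 / 768.2 = 1.716

FS = 1.72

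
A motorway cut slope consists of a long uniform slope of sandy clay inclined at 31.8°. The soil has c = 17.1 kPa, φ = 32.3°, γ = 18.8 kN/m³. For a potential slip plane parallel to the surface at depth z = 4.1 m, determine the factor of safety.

FS = 1.51

For an infinite slope with a slip plane parallel to the surface (no pore pressure): FS = [c + γz cos²β tanφ] / [γz sinβ cosβ].
γz = 18.8·4.1 = 77.08 kN/m²
Numerator = 17.1 + 77.08·cos²31.8°·tan32.3° = 17.1 + 77.08·0.7223·0.6322 = 52.297 kPa
Denominator = 77.08·sin31.8°·cos31.8° = 77.08·0.5270·0.8499 = 34.521 kPa
FS = 52.297 / 34.521 = 1.515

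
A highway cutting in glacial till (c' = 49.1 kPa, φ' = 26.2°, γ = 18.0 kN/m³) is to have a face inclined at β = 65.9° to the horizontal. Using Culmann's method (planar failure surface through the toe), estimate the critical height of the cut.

H_c = 38.75 m

Culmann's analysis gives the critical failure plane at α_cr = (β + φ')/2 = (65.9 + 26.2)/2 = 46.1°, and the critical height
H_c = (4c'/γ) · sinβ cosφ' / [1 − cos(β − φ')]
    = (4·49.1/18.0) · sin65.9°·cos26.2° / [1 − cos(39.7°)]
    = 10.911 · 0.9128·0.8973 / [1 − 0.7694]
    = 10.911 · 0.8190 / 0.2306
    = 38.75 m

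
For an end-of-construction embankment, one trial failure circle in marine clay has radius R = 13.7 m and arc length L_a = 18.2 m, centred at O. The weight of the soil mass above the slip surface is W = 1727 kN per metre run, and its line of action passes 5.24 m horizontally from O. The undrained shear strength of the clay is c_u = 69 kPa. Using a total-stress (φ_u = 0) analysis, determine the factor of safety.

Taking moments about the centre O, the resisting moment is provided by the undrained shear strength acting along the arc:
M_R = c_u·L_a·R = 69·18.20·13.7 = 17204.5 kN·m/m
M_D = W·d = 1727·5.24 = 9049.5 kN·m/m
FS = M_R / M_D = 17204.5 / 9049.5 = 1.901

FS = 1.90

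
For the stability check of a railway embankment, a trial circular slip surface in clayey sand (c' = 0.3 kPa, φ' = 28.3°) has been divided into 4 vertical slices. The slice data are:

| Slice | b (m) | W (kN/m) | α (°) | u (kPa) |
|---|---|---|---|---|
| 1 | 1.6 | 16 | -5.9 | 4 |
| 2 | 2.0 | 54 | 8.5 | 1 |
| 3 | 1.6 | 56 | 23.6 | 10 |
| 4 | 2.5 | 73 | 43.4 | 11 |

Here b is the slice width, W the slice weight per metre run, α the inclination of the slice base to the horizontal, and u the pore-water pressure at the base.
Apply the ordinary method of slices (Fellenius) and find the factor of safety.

FS = 0.78

Ordinary method of slices: FS = Σ[c'·Δl_i + (W_i cosα_i − u_i·Δl_i)·tanφ'] / Σ W_i sinα_i, with Δl_i = b_i / cosα_i.
Slice 1: Δl = 1.6/cos(-5.9°) = 1.609 m; N'_1 = 16·cos(-5.9°) − 4·1.609 = 9.5; c'Δl = 0.48; W sinα = -1.6
Slice 2: Δl = 2.0/cos8.5° = 2.022 m; N'_2 = 54·cos8.5° − 1·2.022 = 51.4; c'Δl = 0.61; W sinα = 8.0
Slice 3: Δl = 1.6/cos23.6° = 1.746 m; N'_3 = 56·cos23.6° − 10·1.746 = 33.9; c'Δl = 0.52; W sinα = 22.4
Slice 4: Δl = 2.5/cos43.4° = 3.441 m; N'_4 = 73·cos43.4° − 11·3.441 = 15.2; c'Δl = 1.03; W sinα = 50.2
Σc'Δl = 2.6 kN/m; ΣN' = 109.9 kN/m; ΣW sinα = 78.9 kN/m
Resisting = 2.6 + 109.9·tan28.3° = 2.6 + 59.2 = 61.8 kN/m
FS = 61.8 / 78.9 = 0.783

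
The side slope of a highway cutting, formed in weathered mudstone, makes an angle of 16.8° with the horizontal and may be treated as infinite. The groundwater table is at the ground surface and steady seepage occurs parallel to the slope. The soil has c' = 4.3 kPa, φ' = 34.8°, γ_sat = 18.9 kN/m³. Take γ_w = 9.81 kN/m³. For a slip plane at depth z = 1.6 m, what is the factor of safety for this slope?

With seepage parallel to the slope and the water table at the surface, the effective normal stress on the slip plane uses the buoyant unit weight γ' = γ_sat − γ_w while the driving shear stress uses γ_sat:
FS = [c' + γ' z cos²β tanφ'] / [γ_sat z sinβ cosβ]
γ' = 18.9 − 9.81 = 9.09 kN/m³
Numerator = 4.3 + 9.09·1.6·cos²16.8°·tan34.8° = 4.3 + 9.09·1.6·0.9165·0.6950 = 13.564 kPa
Denominator = 18.9·1.6·sin16.8°·cos16.8° = 18.9·1.6·0.2890·0.9573 = 8.367 kPa
FS = 13.564 / 8.367 = 1.621

FS = 1.62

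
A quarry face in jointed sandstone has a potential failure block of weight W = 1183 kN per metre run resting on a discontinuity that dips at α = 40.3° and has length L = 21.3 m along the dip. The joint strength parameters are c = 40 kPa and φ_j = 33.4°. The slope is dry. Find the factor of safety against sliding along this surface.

FS = 1.89

Resolving the block weight along and normal to the plane and applying the Mohr–Coulomb strength on the joint:
N' = W cosα = 1183·cos40.3° = 902.2 kN/m
Driving force T = W sinα = 1183·sin40.3° = 765.2 kN/m
Resisting force R = c·L + N'·tanφ_j = 40·21.3 + 902.2·tan33.4° = 852.0 + 594.9 = 1446.9 kN/m
FS = R / T = 1446.9 / 765.2 = 1.891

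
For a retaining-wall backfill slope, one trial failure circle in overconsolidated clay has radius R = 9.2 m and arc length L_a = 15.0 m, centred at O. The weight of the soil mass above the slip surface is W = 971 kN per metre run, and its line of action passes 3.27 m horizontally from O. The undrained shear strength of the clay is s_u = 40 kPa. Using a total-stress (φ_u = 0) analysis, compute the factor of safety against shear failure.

FS = 1.74

Taking moments about the centre O, the resisting moment is provided by the undrained shear strength acting along the arc:
M_R = s_u·L_a·R = 40·15.00·9.2 = 5520.0 kN·m/m
M_D = W·d = 971·3.27 = 3175.2 kN·m/m
FS = M_R / M_D = 5520.0 / 3175.2 = 1.738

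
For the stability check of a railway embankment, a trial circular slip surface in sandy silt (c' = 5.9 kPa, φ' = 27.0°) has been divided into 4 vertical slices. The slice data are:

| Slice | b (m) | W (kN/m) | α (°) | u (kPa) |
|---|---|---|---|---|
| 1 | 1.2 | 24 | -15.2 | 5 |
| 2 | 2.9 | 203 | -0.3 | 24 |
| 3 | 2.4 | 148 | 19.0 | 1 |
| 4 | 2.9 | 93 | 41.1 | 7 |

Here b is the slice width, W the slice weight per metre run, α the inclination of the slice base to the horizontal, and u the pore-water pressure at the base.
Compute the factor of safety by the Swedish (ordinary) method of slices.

Ordinary method of slices: FS = Σ[c'·Δl_i + (W_i cosα_i − u_i·Δl_i)·tanφ'] / Σ W_i sinα_i, with Δl_i = b_i / cosα_i.
Slice 1: Δl = 1.2/cos(-15.2°) = 1.244 m; N'_1 = 24·cos(-15.2°) − 5·1.244 = 16.9; c'Δl = 7.34; W sinα = -6.3
Slice 2: Δl = 2.9/cos(-0.3°) = 2.900 m; N'_2 = 203·cos(-0.3°) − 24·2.900 = 133.4; c'Δl = 17.11; W sinα = -1.1
Slice 3: Δl = 2.4/cos19.0° = 2.538 m; N'_3 = 148·cos19.0° − 1·2.538 = 137.4; c'Δl = 14.98; W sinα = 48.2
Slice 4: Δl = 2.9/cos41.1° = 3.848 m; N'_4 = 93·cos41.1° − 7·3.848 = 43.1; c'Δl = 22.71; W sinα = 61.1
Σc'Δl = 62.1 kN/m; ΣN' = 330.9 kN/m; ΣW sinα = 102.0 kN/m
Resisting = 62.1 + 330.9·tan27.0° = 62.1 + 168.6 = 230.7 kN/m
FS = 230.7 / 102.0 = 2.263

FS = 2.26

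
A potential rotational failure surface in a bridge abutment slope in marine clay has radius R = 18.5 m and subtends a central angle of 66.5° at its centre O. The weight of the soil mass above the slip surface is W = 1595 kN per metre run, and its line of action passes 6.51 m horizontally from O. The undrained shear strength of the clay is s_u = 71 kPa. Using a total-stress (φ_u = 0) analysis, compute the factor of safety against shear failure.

Taking moments about the centre O, the resisting moment is provided by the undrained shear strength acting along the arc:
Arc length L_a = R·θ = 18.5·(66.5°·π/180) = 18.5·1.1606 = 21.47 m
M_R = s_u·L_a·R = 71·21.47·18.5 = 28203.4 kN·m/m
M_D = W·d = 1595·6.51 = 10383.4 kN·m/m
FS = M_R / M_D = 28203.4 / 10383.4 = 2.716

FS = 2.72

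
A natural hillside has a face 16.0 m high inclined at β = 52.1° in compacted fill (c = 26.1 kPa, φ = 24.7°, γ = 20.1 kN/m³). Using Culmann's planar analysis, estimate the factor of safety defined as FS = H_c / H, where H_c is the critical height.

FS = 2.07

H_c = (4c/γ) · sinβ cosφ / [1 − cos(β − φ)]
    = (4·26.1/20.1) · sin52.1°·cos24.7° / [1 − cos27.4°]
    = 5.194 · 0.7169 / 0.1122 = 33.19 m
FS = H_c / H = 33.19 / 16.0 = 2.074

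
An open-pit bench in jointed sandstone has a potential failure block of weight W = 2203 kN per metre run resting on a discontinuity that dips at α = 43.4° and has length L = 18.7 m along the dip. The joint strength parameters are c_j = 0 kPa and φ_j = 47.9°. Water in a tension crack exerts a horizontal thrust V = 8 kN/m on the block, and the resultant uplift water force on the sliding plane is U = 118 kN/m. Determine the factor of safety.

Resolving the block weight along and normal to the plane and applying the Mohr–Coulomb strength on the joint:
N' = W cosα − U − V sinα = 2203·cos43.4° − 118 − 8·sin43.4° = 1477.1 kN/m
Driving force T = W sinα + V cosα = 2203·sin43.4° + 8·cos43.4° = 1519.5 kN/m
Resisting force R = c_j·L + N'·tanφ_j = 0·18.7 + 1477.1·tan47.9° = 0.0 + 1634.8 = 1634.8 kN/m
FS = R / T = 1634.8 / 1519.5 = 1.076

FS = 1.08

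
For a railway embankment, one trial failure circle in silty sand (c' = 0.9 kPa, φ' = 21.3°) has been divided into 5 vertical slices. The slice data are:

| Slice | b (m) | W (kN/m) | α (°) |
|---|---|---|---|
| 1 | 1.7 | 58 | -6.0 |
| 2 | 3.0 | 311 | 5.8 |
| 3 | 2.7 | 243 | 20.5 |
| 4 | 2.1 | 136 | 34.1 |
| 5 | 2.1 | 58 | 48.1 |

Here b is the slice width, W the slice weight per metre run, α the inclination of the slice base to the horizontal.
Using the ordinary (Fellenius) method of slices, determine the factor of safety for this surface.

Ordinary method of slices: FS = Σ[c'·Δl_i + (W_i cosα_i)·tanφ'] / Σ W_i sinα_i, with Δl_i = b_i / cosα_i.
Slice 1: Δl = 1.7/cos(-6.0°) = 1.709 m; N'_1 = 58·cos(-6.0°) = 57.7; c'Δl = 1.54; W sinα = -6.1
Slice 2: Δl = 3.0/cos5.8° = 3.015 m; N'_2 = 311·cos5.8° = 309.4; c'Δl = 2.71; W sinα = 31.4
Slice 3: Δl = 2.7/cos20.5° = 2.883 m; N'_3 = 243·cos20.5° = 227.6; c'Δl = 2.59; W sinα = 85.1
Slice 4: Δl = 2.1/cos34.1° = 2.536 m; N'_4 = 136·cos34.1° = 112.6; c'Δl = 2.28; W sinα = 76.2
Slice 5: Δl = 2.1/cos48.1° = 3.145 m; N'_5 = 58·cos48.1° = 38.7; c'Δl = 2.83; W sinα = 43.2
Σc'Δl = 12.0 kN/m; ΣN' = 746.1 kN/m; ΣW sinα = 229.9 kN/m
Resisting = 12.0 + 746.1·tan21.3° = 12.0 + 290.9 = 302.8 kN/m
FS = 302.8 / 229.9 = 1.317

FS = 1.32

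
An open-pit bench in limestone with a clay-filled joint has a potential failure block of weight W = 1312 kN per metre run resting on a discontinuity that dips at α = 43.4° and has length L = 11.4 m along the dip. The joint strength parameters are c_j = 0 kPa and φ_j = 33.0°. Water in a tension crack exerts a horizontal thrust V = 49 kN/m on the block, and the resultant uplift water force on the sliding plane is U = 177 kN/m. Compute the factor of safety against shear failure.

Resolving the block weight along and normal to the plane and applying the Mohr–Coulomb strength on the joint:
N' = W cosα − U − V sinα = 1312·cos43.4° − 177 − 49·sin43.4° = 742.6 kN/m
Driving force T = W sinα + V cosα = 1312·sin43.4° + 49·cos43.4° = 937.1 kN/m
Resisting force R = c_j·L + N'·tanφ_j = 0·11.4 + 742.6·tan33.0° = 0.0 + 482.2 = 482.2 kN/m
FS = R / T = 482.2 / 937.1 = 0.515

FS = 0.51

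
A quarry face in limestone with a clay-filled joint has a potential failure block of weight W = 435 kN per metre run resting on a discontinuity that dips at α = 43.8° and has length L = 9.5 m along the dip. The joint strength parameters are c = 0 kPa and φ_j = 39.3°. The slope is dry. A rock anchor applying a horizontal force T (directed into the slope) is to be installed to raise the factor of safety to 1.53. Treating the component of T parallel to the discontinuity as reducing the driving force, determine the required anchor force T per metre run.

T = 122 kN/m

Resolving forces along and normal to the sliding plane, with the horizontal anchor force T adding T·sinα to the effective normal force and T·cosα acting up the plane against the driving force:
FS = [cL + (W cosα + T sinα) tanφ_j] / [W sinα − T cosα]
Without the anchor: N' = 314.0 kN/m, driving T_d = 301.1 kN/m, resisting R = 0·9.5 + 314.0·tan39.3° = 257.0 kN/m, FS = 0.85.
Setting FS = 1.53 and solving for T:
1.53·(301.1 − T cos43.8°) = 257.0 + T sin43.8°·tan39.3°
T·(sin43.8°·tan39.3° + 1.53·cos43.8°) = 1.53·301.1 − 257.0
T·(0.6921·0.8185 + 1.53·0.7218) = 460.7 − 257.0 = 203.7
T·1.6708 = 203.7
T = 121.9 kN/m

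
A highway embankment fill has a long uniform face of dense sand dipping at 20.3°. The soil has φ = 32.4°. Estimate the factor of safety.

For a dry cohesionless infinite slope the factor of safety is FS = tanφ / tanβ.
FS = tan32.4° / tan20.3° = 0.6346 / 0.3699 = 1.716

FS = 1.72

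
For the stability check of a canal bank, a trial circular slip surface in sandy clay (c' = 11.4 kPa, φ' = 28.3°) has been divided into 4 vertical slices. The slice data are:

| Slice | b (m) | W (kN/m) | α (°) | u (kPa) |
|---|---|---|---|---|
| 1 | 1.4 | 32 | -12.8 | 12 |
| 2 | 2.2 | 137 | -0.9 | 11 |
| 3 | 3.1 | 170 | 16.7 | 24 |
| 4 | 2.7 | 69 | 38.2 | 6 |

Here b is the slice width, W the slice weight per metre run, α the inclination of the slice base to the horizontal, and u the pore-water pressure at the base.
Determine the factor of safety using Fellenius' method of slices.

Ordinary method of slices: FS = Σ[c'·Δl_i + (W_i cosα_i − u_i·Δl_i)·tanφ'] / Σ W_i sinα_i, with Δl_i = b_i / cosα_i.
Slice 1: Δl = 1.4/cos(-12.8°) = 1.436 m; N'_1 = 32·cos(-12.8°) − 12·1.436 = 14.0; c'Δl = 16.37; W sinα = -7.1
Slice 2: Δl = 2.2/cos(-0.9°) = 2.200 m; N'_2 = 137·cos(-0.9°) − 11·2.200 = 112.8; c'Δl = 25.08; W sinα = -2.2
Slice 3: Δl = 3.1/cos16.7° = 3.237 m; N'_3 = 170·cos16.7° − 24·3.237 = 85.2; c'Δl = 36.90; W sinα = 48.9
Slice 4: Δl = 2.7/cos38.2° = 3.436 m; N'_4 = 69·cos38.2° − 6·3.436 = 33.6; c'Δl = 39.17; W sinα = 42.7
Σc'Δl = 117.5 kN/m; ΣN' = 245.5 kN/m; ΣW sinα = 82.3 kN/m
Resisting = 117.5 + 245.5·tan28.3° = 117.5 + 132.2 = 249.7 kN/m
FS = 249.7 / 82.3 = 3.035

FS = 3.03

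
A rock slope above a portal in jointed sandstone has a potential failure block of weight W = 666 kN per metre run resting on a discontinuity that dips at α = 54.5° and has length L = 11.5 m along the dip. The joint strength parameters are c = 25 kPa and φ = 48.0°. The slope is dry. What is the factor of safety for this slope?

FS = 1.32

Resolving the block weight along and normal to the plane and applying the Mohr–Coulomb strength on the joint:
N' = W cosα = 666·cos54.5° = 386.7 kN/m
Driving force T = W sinα = 666·sin54.5° = 542.2 kN/m
Resisting force R = c·L + N'·tanφ = 25·11.5 + 386.7·tan48.0° = 287.5 + 429.5 = 717.0 kN/m
FS = R / T = 717.0 / 542.2 = 1.322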